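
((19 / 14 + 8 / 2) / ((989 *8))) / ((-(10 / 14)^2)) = -21 / 15824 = -0.00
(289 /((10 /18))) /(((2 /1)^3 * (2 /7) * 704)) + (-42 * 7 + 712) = 23559967 /56320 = 418.32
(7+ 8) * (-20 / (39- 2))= -300 / 37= -8.11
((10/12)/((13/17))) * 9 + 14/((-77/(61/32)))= 21647/2288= 9.46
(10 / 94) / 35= 1 / 329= 0.00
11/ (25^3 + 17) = 1/ 1422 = 0.00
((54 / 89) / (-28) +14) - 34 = -20.02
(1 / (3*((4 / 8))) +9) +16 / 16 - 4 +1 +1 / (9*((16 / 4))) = 277 / 36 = 7.69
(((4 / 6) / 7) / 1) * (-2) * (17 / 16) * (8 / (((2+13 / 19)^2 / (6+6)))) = -2888 / 1071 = -2.70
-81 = -81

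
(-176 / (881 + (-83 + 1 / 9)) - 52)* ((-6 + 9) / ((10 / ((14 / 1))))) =-219.33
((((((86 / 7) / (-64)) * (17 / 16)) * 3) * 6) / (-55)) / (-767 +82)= -6579 / 67513600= -0.00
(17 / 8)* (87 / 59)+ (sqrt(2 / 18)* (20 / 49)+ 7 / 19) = 4795895 / 1318296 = 3.64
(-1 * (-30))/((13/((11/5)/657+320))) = 2102422/2847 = 738.47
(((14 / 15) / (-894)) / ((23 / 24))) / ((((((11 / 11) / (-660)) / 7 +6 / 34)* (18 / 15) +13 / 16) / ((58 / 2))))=-170065280 / 5512353489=-0.03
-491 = -491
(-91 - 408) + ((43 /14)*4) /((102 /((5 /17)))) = -3028216 /6069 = -498.96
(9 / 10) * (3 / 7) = 27 / 70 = 0.39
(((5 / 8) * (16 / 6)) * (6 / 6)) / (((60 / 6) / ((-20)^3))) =-4000 / 3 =-1333.33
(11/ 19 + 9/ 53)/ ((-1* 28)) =-377/ 14098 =-0.03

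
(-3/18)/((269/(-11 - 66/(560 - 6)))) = 1540/223539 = 0.01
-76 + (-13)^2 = 93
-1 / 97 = -0.01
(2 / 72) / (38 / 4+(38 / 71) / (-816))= 2414 / 825531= 0.00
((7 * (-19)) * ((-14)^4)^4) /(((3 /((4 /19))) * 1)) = -60982693458662391808 /3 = -20327564486220797269.33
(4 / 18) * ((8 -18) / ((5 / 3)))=-4 / 3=-1.33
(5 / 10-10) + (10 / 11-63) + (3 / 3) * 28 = -959 / 22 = -43.59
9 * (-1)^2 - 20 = -11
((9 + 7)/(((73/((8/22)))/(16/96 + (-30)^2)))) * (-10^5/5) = -314240000/219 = -1434885.84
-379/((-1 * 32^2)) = 379/1024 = 0.37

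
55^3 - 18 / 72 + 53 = 665711 / 4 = 166427.75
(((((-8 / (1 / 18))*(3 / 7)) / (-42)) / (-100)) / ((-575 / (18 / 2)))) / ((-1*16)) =-0.00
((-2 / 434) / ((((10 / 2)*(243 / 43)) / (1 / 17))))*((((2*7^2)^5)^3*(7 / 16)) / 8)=-248113057919940377031198644992 / 640305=-387491988848971001368408.30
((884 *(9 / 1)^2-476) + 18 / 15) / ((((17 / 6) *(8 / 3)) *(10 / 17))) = 1600407 / 100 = 16004.07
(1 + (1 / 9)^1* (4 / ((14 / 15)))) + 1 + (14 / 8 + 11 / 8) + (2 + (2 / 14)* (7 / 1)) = 1445 / 168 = 8.60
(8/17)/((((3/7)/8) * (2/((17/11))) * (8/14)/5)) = 1960/33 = 59.39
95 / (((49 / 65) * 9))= 6175 / 441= 14.00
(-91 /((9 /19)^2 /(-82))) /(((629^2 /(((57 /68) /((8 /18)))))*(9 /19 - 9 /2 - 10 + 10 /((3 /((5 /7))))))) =-3403593557 /250015043284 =-0.01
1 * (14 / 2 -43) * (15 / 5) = -108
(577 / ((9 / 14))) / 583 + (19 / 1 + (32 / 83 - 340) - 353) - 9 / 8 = -2345433877 / 3484008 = -673.20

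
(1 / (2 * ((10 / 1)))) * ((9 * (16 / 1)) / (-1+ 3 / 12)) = -48 / 5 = -9.60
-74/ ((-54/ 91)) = 124.70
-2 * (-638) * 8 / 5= 10208 / 5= 2041.60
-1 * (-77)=77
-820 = -820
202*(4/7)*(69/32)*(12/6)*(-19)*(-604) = 39988122/7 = 5712588.86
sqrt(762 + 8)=27.75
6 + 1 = 7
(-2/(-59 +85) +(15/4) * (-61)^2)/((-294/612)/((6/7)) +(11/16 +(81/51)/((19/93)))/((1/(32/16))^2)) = 2109293037/5031572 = 419.21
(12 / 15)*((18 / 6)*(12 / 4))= 36 / 5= 7.20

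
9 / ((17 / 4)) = 36 / 17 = 2.12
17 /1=17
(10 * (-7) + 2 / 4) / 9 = -139 / 18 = -7.72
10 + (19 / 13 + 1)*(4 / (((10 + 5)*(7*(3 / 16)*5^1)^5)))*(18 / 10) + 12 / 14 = 15011636405228 / 1382638359375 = 10.86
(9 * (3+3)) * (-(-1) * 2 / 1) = 108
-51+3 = -48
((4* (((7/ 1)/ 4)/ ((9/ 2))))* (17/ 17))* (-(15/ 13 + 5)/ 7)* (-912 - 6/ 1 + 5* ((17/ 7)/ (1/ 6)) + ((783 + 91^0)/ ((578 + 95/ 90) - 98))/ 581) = 32394646400/ 28029183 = 1155.75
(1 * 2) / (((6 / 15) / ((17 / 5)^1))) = 17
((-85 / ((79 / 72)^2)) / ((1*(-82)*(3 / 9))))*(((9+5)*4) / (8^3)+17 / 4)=5762745 / 511762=11.26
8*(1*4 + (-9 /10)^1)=124 /5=24.80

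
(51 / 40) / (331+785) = 17 / 14880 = 0.00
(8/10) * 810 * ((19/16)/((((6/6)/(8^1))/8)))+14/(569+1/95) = 1331075609/27028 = 49248.02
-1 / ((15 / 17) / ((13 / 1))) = -221 / 15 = -14.73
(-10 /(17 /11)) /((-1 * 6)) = 55 /51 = 1.08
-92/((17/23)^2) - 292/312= -3817201/22542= -169.34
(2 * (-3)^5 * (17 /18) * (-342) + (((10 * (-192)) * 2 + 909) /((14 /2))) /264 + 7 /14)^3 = 904168759450936218260139 /233744896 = 3868186107691250.80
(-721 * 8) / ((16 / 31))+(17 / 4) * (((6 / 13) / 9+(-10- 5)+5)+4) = -873661 / 78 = -11200.78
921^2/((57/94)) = 26578218/19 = 1398853.58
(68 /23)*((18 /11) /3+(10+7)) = 13124 /253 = 51.87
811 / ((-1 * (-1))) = 811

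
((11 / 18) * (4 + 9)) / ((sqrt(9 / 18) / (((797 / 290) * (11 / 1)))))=1253681 * sqrt(2) / 5220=339.65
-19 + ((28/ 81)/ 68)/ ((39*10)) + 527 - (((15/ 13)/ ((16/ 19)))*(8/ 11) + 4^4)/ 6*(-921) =472077936019/ 11814660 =39956.96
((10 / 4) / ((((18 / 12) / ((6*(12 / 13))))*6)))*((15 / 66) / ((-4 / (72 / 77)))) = -900 / 11011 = -0.08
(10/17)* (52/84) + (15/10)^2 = 3733/1428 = 2.61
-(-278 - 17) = 295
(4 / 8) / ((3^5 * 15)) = 1 / 7290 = 0.00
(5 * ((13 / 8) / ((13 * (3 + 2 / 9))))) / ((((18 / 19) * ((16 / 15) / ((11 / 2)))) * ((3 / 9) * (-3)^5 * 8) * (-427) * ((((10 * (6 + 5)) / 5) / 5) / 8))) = 0.00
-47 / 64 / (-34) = 47 / 2176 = 0.02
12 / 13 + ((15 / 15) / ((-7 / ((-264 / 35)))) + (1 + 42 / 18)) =50966 / 9555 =5.33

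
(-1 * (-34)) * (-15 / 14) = -255 / 7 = -36.43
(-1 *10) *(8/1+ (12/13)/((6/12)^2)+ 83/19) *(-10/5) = 79340/247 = 321.21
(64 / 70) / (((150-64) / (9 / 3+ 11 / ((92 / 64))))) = 112 / 989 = 0.11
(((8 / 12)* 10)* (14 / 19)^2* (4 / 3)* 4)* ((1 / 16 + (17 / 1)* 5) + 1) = 599760 / 361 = 1661.39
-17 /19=-0.89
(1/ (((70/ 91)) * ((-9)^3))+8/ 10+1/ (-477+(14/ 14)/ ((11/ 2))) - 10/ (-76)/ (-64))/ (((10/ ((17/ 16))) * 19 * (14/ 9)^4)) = 1129752468639/ 1489686182297600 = 0.00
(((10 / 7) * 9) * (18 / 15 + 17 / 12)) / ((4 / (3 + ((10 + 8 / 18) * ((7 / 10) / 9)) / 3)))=311959 / 11340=27.51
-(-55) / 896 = 55 / 896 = 0.06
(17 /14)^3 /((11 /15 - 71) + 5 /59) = -4348005 /170432584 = -0.03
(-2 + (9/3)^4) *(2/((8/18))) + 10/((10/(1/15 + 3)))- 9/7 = 75029/210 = 357.28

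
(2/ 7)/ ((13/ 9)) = 18/ 91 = 0.20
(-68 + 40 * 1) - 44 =-72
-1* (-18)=18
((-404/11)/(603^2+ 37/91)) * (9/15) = -27573/454966270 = -0.00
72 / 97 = 0.74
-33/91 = -0.36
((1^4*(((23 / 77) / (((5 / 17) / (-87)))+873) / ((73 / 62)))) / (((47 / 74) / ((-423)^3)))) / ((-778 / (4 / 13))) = 4463855453055168 / 142126985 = 31407515.28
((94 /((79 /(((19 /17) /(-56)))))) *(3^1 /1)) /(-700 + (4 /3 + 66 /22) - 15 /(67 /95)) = 538479 /5418886816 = 0.00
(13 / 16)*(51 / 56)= 663 / 896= 0.74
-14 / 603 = -0.02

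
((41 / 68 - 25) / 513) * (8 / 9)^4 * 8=-4530176 / 19072827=-0.24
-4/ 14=-2/ 7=-0.29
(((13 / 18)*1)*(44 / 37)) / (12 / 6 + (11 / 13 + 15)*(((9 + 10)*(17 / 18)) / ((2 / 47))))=7436 / 57872107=0.00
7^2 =49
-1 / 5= -0.20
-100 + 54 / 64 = -3173 / 32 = -99.16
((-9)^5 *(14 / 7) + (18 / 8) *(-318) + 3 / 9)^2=508196468641 / 36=14116568573.36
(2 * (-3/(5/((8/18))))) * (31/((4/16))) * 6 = -1984/5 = -396.80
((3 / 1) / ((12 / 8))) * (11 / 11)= 2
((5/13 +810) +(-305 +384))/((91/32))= 369984/1183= 312.75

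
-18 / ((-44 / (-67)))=-603 / 22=-27.41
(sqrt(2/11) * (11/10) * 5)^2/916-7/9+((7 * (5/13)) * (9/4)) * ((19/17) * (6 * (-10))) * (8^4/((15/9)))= -3637767399745/3643848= -998331.27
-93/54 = -31/18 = -1.72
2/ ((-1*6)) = -1/ 3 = -0.33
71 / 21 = 3.38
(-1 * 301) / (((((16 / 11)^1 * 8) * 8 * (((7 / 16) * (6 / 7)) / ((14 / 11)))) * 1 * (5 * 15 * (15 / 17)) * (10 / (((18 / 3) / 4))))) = -35819 / 1440000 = -0.02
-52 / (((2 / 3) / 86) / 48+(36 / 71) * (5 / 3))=-22860864 / 371591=-61.52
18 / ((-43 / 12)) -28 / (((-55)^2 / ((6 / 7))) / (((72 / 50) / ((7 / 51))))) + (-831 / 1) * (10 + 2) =-227110122252 / 22763125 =-9977.11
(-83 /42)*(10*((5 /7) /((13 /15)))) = -10375 /637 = -16.29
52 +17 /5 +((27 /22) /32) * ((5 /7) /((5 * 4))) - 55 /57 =54.44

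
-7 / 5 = -1.40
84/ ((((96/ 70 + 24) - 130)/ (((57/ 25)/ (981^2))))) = -1862/ 978934995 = -0.00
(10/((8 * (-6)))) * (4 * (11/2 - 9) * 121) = 4235/12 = 352.92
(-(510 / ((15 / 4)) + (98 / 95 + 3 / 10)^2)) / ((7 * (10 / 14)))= -4973609 / 180500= -27.55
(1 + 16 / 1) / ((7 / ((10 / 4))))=85 / 14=6.07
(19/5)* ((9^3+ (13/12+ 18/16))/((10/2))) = 333431/600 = 555.72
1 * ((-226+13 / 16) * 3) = -675.56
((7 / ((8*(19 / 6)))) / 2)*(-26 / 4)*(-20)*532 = 9555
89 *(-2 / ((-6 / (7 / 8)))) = 623 / 24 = 25.96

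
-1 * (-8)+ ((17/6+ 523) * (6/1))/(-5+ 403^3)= 8.00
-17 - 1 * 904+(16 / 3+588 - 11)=-1016 / 3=-338.67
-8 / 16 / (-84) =0.01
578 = 578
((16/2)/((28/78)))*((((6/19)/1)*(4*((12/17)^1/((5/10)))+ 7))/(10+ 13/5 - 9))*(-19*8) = -447200/119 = -3757.98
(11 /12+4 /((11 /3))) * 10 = 1325 /66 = 20.08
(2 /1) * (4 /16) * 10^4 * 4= 20000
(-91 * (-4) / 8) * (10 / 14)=32.50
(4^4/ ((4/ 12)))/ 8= 96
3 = 3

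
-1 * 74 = -74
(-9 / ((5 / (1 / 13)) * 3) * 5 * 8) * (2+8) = -240 / 13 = -18.46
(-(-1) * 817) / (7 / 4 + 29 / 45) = 147060 / 431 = 341.21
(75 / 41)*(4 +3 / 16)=5025 / 656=7.66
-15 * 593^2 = -5274735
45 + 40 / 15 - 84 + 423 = 1160 / 3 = 386.67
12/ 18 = 0.67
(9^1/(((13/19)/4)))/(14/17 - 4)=-646/39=-16.56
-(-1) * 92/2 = 46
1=1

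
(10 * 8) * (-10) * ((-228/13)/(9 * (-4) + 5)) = -182400/403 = -452.61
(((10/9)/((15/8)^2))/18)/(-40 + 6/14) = -448/1009665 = -0.00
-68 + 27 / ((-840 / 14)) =-1369 / 20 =-68.45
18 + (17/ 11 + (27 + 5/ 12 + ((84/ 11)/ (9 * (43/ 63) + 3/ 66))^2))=5812540423/ 119883588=48.48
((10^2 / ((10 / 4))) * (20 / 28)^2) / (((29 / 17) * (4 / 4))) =17000 / 1421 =11.96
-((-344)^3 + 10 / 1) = 40707574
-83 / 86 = -0.97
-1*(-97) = 97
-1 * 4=-4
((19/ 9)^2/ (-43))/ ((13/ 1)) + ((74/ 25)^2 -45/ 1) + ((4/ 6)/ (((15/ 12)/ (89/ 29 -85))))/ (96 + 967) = -31656646846592/ 872384833125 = -36.29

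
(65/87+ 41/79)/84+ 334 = 96418795/288666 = 334.02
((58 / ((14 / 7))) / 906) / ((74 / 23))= 667 / 67044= 0.01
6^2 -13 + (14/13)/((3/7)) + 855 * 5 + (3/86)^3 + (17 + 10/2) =107225049421/24806184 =4322.51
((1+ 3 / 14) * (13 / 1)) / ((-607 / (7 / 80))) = -221 / 97120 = -0.00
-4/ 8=-1/ 2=-0.50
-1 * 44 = -44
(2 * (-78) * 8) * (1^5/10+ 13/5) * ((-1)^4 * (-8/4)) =33696/5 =6739.20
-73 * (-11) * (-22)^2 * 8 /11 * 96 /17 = 27134976 /17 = 1596175.06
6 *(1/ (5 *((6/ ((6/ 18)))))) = 1/ 15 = 0.07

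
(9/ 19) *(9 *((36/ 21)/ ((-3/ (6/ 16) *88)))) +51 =1193565/ 23408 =50.99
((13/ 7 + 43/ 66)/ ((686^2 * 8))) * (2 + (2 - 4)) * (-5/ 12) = 0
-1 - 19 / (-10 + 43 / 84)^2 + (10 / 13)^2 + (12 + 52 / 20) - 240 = -121316242952 / 536751605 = -226.02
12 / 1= 12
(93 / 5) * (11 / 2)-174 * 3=-4197 / 10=-419.70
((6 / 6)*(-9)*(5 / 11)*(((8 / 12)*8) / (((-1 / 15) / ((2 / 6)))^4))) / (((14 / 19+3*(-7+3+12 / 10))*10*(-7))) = -178125 / 7007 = -25.42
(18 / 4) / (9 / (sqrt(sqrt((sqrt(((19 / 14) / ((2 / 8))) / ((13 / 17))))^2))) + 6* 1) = -18* 646^(3 / 4)* 91^(1 / 4) / 2965- 81* 646^(1 / 4)* 91^(3 / 4) / 5930 + 27* sqrt(58786) / 2965 + 7752 / 2965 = 0.39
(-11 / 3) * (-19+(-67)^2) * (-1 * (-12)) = -196680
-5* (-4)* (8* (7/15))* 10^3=224000/3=74666.67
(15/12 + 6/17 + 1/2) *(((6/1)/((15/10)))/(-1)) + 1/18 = -2557/306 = -8.36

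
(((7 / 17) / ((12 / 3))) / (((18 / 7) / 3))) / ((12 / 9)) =49 / 544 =0.09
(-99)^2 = 9801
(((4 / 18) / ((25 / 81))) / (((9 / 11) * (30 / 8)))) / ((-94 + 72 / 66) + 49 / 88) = -7744 / 3047625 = -0.00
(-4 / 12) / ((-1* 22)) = 1 / 66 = 0.02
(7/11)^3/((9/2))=686/11979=0.06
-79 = -79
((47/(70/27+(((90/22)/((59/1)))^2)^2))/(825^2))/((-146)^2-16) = 68911432007/55108560276943437500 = 0.00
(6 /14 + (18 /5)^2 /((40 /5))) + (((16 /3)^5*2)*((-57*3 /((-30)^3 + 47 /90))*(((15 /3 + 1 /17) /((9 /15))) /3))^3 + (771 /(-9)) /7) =-750592345253687437343483099 /74016694133576067139981050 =-10.14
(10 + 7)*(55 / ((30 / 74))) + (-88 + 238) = 2456.33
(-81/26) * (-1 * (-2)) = -81/13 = -6.23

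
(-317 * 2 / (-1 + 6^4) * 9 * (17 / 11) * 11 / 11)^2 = 9409388004 / 202920025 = 46.37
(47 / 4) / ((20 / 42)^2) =20727 / 400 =51.82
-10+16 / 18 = -82 / 9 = -9.11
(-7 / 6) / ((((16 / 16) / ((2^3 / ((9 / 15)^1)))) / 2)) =-280 / 9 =-31.11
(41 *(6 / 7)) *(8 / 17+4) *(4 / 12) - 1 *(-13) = 7779 / 119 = 65.37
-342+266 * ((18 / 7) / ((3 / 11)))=2166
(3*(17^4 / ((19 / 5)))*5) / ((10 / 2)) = 1252815 / 19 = 65937.63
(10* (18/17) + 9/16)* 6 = 9099/136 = 66.90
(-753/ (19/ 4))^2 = 9072144/ 361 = 25130.59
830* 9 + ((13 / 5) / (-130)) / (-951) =355198501 / 47550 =7470.00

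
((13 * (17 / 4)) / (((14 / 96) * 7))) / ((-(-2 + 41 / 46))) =2392 / 49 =48.82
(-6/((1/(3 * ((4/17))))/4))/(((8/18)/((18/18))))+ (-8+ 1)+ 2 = -733/17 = -43.12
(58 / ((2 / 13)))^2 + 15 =142144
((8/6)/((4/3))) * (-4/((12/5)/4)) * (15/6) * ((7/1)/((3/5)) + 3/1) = -2200/9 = -244.44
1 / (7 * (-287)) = -1 / 2009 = -0.00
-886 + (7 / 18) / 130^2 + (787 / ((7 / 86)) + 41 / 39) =18704454649 / 2129400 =8783.91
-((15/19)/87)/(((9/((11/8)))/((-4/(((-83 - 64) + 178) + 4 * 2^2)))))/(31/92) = 2530/7225263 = 0.00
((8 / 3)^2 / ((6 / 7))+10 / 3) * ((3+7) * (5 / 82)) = 7850 / 1107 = 7.09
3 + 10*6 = 63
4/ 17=0.24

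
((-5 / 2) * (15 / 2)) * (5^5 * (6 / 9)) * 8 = -312500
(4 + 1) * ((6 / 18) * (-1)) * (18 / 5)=-6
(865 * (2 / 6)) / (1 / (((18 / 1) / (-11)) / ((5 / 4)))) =-4152 / 11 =-377.45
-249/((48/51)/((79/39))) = -111469/208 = -535.91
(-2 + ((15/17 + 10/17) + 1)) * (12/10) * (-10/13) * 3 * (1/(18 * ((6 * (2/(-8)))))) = 32/663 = 0.05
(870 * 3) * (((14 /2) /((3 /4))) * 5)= 121800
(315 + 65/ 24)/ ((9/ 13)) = 99125/ 216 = 458.91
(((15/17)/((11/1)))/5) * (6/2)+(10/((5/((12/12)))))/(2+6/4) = 811/1309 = 0.62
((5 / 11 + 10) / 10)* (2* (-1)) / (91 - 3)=-0.02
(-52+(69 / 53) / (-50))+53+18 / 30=4171 / 2650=1.57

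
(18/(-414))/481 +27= 298700/11063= 27.00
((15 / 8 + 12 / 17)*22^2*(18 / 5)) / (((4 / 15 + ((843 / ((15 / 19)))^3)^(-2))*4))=4215.87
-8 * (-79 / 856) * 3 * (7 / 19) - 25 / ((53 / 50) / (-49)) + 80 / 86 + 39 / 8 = 43080731641 / 37065656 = 1162.28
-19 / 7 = -2.71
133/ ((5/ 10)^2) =532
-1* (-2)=2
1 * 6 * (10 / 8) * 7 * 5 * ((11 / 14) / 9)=275 / 12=22.92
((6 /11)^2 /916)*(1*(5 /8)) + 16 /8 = 443389 /221672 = 2.00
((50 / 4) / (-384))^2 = 625 / 589824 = 0.00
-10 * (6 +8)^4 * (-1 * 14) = 5378240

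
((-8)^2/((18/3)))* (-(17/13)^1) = -544/39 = -13.95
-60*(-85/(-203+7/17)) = -7225/287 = -25.17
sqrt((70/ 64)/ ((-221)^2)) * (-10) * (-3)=15 * sqrt(70)/ 884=0.14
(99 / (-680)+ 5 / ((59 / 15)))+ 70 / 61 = 5563099 / 2447320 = 2.27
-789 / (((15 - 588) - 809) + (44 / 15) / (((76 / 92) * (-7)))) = 1574055 / 2758102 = 0.57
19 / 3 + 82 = 265 / 3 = 88.33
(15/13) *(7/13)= 105/169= 0.62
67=67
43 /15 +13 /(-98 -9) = 4406 /1605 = 2.75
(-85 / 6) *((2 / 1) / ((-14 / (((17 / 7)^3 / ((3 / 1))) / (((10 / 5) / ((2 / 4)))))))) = 417605 / 172872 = 2.42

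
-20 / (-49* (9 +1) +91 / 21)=0.04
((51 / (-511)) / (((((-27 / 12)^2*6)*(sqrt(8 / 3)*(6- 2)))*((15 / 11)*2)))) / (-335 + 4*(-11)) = 187*sqrt(6) / 941231340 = 0.00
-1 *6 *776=-4656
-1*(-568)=568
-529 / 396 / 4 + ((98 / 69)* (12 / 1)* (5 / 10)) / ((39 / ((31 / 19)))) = 202879 / 8998704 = 0.02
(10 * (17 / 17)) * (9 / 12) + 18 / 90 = 77 / 10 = 7.70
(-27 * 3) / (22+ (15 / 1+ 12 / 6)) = -27 / 13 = -2.08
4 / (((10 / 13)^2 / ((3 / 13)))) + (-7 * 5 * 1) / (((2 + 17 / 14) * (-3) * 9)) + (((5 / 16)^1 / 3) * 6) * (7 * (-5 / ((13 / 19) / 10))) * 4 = -100841824 / 78975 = -1276.88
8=8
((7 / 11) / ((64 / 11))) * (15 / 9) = 35 / 192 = 0.18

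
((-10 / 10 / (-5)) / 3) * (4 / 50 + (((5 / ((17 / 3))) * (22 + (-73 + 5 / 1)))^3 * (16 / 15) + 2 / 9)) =-78841825916 / 16581375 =-4754.84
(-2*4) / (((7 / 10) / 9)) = -720 / 7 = -102.86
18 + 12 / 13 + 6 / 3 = 272 / 13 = 20.92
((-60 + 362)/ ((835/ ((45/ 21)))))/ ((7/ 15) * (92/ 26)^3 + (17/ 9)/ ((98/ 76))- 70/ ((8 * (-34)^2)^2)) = 0.04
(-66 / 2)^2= 1089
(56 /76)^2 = 196 /361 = 0.54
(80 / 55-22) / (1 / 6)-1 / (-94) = -127453 / 1034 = -123.26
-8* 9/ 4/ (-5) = 18/ 5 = 3.60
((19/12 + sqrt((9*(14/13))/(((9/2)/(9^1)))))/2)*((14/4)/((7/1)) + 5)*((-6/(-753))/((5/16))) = 418/3765 + 528*sqrt(91)/16315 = 0.42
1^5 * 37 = 37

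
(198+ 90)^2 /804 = 6912 /67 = 103.16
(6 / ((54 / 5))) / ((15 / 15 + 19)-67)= -5 / 423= -0.01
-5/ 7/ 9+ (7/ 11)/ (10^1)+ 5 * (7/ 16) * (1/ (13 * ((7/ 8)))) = 7954/ 45045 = 0.18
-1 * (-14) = 14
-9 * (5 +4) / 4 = -81 / 4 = -20.25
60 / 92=15 / 23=0.65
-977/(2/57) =-55689/2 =-27844.50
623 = 623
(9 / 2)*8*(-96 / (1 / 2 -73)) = 6912 / 145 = 47.67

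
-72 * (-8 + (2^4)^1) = -576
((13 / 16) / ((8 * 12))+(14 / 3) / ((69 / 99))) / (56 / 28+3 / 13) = 106171 / 35328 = 3.01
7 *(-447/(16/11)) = -34419/16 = -2151.19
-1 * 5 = -5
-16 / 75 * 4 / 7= -64 / 525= -0.12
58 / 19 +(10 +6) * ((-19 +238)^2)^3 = 33538085893263082 / 19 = 1765162415434899.05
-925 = -925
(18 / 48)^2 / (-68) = -9 / 4352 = -0.00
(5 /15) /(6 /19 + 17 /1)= 19 /987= 0.02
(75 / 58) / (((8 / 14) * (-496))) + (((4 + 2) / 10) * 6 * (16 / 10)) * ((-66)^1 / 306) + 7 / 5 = 7486699 / 48905600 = 0.15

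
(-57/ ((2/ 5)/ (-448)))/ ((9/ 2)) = 42560/ 3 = 14186.67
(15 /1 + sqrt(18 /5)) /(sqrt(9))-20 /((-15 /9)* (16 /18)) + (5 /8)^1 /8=sqrt(10) /5 + 1189 /64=19.21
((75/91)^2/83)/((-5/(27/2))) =-30375/1374646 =-0.02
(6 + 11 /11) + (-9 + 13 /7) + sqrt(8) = -1 /7 + 2 * sqrt(2) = 2.69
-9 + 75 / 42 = -7.21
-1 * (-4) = 4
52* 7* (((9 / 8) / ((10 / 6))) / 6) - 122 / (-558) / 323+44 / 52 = 979317299 / 23430420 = 41.80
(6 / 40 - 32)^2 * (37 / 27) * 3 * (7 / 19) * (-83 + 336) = 26588825263 / 68400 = 388725.52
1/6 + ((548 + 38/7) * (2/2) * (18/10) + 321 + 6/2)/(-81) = -16.13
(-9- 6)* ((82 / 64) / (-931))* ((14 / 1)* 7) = 615 / 304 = 2.02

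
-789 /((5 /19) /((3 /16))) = -44973 /80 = -562.16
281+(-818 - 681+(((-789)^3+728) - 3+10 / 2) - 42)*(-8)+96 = 3929359417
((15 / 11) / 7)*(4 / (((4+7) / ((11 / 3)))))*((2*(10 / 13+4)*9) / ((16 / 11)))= 1395 / 91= 15.33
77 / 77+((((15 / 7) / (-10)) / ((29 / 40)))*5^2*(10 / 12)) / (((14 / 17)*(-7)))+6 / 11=285974 / 109417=2.61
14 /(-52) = -7 /26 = -0.27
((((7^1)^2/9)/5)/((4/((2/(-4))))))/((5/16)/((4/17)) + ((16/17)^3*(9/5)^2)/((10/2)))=-48147400/660908601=-0.07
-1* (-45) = 45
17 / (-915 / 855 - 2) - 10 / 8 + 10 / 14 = -4251 / 700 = -6.07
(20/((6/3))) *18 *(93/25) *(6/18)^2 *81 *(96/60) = 241056/25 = 9642.24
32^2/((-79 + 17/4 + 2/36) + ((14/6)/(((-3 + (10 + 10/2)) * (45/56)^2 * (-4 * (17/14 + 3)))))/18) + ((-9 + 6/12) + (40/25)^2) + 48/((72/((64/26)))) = -101534977905253/5638333137450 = -18.01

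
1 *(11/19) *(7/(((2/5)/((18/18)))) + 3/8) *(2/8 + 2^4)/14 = 102245/8512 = 12.01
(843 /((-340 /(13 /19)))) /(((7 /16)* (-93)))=0.04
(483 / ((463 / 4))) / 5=1932 / 2315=0.83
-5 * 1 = -5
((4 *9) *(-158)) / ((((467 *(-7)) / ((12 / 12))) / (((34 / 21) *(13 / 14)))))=419016 / 160181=2.62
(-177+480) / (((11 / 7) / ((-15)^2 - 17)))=441168 / 11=40106.18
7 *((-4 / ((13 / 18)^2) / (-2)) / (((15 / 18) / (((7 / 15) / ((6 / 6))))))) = 63504 / 4225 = 15.03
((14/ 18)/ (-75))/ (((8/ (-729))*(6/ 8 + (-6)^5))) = -9/ 74050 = -0.00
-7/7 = -1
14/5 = 2.80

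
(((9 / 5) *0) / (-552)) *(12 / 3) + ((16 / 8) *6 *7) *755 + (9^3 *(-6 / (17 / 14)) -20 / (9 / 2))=9151456 / 153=59813.44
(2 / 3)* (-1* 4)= -8 / 3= -2.67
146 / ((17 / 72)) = 10512 / 17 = 618.35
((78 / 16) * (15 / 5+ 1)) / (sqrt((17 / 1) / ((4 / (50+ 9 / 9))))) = 13 * sqrt(3) / 17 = 1.32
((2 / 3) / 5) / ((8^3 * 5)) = 1 / 19200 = 0.00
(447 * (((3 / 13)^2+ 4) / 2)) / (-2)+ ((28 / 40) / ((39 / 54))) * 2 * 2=-1517871 / 3380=-449.07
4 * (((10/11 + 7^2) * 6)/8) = 1647/11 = 149.73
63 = 63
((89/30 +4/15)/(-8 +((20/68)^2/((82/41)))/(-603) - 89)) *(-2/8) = 5634633/676156460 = 0.01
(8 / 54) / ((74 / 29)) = 58 / 999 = 0.06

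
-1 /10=-0.10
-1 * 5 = -5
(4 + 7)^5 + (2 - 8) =161045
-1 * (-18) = 18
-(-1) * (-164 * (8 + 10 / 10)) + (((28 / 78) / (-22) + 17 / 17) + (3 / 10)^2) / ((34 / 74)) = -1473.66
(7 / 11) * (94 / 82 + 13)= 4060 / 451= 9.00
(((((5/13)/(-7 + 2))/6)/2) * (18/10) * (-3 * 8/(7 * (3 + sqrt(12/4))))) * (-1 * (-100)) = 180/91-60 * sqrt(3)/91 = 0.84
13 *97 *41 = 51701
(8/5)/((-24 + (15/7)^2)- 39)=-196/7155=-0.03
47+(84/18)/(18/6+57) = 4237/90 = 47.08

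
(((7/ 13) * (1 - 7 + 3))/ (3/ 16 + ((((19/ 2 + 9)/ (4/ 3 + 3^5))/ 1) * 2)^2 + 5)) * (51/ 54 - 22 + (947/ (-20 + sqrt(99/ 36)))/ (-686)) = 884951058732616/ 136014820067217 - 24423008784 * sqrt(11)/ 45338273355739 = 6.50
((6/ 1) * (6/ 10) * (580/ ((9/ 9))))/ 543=696/ 181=3.85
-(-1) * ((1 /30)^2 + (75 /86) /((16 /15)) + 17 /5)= 1306109 /309600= 4.22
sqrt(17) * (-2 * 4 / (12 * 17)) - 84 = -84 - 2 * sqrt(17) / 51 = -84.16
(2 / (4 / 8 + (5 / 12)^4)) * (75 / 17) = 3110400 / 186881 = 16.64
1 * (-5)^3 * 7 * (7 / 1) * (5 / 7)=-4375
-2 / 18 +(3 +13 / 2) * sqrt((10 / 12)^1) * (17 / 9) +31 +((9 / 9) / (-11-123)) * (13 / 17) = 323 * sqrt(30) / 108 +633167 / 20502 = 47.26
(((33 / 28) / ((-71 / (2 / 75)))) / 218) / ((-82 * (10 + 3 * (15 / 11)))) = 121 / 68853883000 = 0.00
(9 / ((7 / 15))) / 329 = 135 / 2303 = 0.06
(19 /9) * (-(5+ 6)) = -209 /9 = -23.22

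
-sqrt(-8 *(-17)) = -2 *sqrt(34) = -11.66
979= 979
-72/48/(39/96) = -3.69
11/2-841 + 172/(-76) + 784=-2043/38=-53.76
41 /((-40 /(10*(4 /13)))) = -41 /13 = -3.15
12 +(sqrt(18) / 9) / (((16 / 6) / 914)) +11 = 23 +457 * sqrt(2) / 4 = 184.57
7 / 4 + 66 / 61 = 691 / 244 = 2.83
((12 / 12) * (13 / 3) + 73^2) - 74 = 15778 / 3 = 5259.33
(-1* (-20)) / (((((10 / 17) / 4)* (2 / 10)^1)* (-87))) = -680 / 87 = -7.82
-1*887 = -887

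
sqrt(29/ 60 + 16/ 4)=sqrt(4035)/ 30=2.12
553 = 553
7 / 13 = 0.54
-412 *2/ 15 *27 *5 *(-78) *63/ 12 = 3036852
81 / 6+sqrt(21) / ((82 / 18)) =14.51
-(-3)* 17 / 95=51 / 95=0.54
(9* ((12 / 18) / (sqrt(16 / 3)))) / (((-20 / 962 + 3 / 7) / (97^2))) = 95040309* sqrt(3) / 2746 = 59947.07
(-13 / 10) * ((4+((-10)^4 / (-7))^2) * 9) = -23877597.82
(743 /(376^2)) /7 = 743 /989632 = 0.00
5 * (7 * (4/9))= 140/9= 15.56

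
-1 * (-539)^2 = -290521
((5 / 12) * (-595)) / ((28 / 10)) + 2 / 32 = -4247 / 48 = -88.48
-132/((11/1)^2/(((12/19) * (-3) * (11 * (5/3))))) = 720/19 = 37.89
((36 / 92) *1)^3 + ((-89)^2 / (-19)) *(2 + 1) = -289110570 / 231173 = -1250.62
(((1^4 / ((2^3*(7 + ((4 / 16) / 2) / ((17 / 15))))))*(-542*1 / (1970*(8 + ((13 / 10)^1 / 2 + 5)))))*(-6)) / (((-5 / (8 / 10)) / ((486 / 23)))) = -71648064 / 9967860175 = -0.01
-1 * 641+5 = -636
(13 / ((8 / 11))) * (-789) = -112827 / 8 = -14103.38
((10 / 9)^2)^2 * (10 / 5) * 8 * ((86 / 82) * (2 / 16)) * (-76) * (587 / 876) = -9591580000 / 58911219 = -162.81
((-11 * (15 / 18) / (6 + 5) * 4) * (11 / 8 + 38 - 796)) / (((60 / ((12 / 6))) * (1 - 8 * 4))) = -6053 / 2232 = -2.71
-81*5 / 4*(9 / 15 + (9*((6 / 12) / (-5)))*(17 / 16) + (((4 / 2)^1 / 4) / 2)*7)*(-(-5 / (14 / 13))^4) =65572.42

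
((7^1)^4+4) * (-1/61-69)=-10125050/61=-165984.43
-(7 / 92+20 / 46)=-47 / 92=-0.51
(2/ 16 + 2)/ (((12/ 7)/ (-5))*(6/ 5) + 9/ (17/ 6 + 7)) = 10325/ 2448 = 4.22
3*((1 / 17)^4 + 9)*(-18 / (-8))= 10147815 / 167042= 60.75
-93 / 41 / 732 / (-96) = 31 / 960384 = 0.00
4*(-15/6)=-10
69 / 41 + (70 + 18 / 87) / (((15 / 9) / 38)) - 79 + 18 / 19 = 172182676 / 112955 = 1524.35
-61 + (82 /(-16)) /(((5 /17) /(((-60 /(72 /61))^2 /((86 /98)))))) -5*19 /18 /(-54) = -17176611023 /334368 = -51370.38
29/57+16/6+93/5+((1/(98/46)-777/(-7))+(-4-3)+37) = 2279714/13965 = 163.24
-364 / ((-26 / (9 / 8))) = 63 / 4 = 15.75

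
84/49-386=-2690/7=-384.29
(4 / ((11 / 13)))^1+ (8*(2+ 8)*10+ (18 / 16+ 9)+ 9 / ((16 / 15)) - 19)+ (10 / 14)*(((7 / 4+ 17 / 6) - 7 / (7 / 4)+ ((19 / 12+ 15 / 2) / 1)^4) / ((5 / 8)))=1713396197 / 199584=8584.84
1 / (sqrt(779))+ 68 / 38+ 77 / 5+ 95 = sqrt(779) / 779+ 10658 / 95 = 112.23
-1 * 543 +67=-476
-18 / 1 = -18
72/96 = 3/4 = 0.75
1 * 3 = 3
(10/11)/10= 1/11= 0.09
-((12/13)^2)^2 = -20736/28561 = -0.73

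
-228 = -228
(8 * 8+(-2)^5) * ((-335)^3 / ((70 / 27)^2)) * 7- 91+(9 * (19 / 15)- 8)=-43851248466 / 35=-1252892813.31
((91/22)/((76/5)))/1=455/1672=0.27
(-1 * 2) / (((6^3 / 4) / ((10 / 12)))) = -5 / 162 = -0.03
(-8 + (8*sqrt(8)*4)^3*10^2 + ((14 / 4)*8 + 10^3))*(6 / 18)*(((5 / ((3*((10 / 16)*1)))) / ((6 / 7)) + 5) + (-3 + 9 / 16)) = 69445 / 36 + 2677145600*sqrt(2) / 27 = 140226211.10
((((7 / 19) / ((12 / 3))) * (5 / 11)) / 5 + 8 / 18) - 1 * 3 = -19165 / 7524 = -2.55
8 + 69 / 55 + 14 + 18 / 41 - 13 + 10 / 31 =770084 / 69905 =11.02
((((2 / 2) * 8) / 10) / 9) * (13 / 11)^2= 676 / 5445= 0.12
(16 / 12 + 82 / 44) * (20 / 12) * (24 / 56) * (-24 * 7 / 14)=-2110 / 77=-27.40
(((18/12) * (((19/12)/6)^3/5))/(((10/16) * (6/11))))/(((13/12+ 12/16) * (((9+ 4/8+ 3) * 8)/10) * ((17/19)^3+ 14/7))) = 0.00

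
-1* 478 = -478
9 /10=0.90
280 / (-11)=-25.45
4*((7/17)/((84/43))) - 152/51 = -109/51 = -2.14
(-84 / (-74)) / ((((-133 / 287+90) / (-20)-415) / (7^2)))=-0.13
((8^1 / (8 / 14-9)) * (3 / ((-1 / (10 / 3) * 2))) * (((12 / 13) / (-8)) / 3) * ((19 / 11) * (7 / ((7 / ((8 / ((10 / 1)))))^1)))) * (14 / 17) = -29792 / 143429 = -0.21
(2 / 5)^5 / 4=8 / 3125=0.00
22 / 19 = 1.16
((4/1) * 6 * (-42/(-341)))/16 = 63/341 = 0.18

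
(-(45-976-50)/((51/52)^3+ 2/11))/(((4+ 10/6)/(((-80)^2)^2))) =186445938032640000/29586409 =6301742737.10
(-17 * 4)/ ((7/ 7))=-68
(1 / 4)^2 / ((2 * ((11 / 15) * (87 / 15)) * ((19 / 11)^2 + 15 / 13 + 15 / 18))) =32175 / 21767632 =0.00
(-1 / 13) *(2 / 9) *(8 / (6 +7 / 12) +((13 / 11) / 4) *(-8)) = 1996 / 101673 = 0.02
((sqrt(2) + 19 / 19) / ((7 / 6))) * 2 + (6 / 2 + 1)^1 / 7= 16 / 7 + 12 * sqrt(2) / 7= 4.71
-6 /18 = -0.33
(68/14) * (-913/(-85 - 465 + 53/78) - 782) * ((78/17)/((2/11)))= -28687350120/299929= -95647.14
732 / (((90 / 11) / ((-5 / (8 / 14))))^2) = 361669 / 432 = 837.20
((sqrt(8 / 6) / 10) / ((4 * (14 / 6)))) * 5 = sqrt(3) / 28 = 0.06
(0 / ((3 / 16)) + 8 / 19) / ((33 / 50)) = 400 / 627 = 0.64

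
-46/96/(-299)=1/624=0.00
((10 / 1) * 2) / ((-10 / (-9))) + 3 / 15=91 / 5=18.20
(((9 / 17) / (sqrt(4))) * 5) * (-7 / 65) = -63 / 442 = -0.14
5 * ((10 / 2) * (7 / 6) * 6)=175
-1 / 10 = -0.10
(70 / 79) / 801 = 70 / 63279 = 0.00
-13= -13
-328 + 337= 9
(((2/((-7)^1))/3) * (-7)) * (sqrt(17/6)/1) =sqrt(102)/9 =1.12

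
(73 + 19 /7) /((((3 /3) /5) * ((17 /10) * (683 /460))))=12190000 /81277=149.98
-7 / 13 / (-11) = 7 / 143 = 0.05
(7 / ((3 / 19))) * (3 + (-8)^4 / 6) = 273581 / 9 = 30397.89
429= 429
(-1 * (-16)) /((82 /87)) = 16.98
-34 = -34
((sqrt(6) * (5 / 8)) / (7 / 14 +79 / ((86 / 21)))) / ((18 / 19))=4085 * sqrt(6) / 122544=0.08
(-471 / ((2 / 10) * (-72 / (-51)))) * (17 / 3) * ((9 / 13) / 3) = -226865 / 104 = -2181.39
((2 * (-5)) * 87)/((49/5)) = -4350/49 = -88.78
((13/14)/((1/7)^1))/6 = 13/12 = 1.08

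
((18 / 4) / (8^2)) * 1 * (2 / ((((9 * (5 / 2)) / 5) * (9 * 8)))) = 0.00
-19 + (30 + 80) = 91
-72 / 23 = -3.13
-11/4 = -2.75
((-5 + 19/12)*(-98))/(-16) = -20.93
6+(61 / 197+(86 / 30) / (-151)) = 2806924 / 446205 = 6.29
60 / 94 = 30 / 47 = 0.64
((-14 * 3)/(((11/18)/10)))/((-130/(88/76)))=1512/247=6.12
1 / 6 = 0.17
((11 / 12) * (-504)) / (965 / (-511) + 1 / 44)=3462536 / 13983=247.62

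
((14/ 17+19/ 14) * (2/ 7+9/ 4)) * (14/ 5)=36849/ 2380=15.48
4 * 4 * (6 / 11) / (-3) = -32 / 11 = -2.91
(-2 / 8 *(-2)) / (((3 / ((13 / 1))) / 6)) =13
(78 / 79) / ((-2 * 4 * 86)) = -39 / 27176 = -0.00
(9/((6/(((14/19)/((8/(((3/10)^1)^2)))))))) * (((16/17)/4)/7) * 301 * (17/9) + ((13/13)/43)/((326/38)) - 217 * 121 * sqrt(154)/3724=6401327/26634200 - 3751 * sqrt(154)/532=-87.26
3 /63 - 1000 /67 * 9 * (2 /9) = -41933 /1407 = -29.80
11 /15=0.73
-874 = -874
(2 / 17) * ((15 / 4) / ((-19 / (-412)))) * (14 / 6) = 7210 / 323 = 22.32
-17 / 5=-3.40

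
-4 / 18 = -2 / 9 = -0.22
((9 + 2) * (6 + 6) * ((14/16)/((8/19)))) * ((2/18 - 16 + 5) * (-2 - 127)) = 3082541/8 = 385317.62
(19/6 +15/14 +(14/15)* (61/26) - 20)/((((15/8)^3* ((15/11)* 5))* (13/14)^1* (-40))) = 26084608/3208359375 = 0.01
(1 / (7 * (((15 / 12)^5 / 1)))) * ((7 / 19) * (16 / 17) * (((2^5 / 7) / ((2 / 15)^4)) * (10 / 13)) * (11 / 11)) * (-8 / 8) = -5308416 / 29393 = -180.60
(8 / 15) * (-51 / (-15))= 136 / 75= 1.81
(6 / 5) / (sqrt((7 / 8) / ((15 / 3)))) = 12*sqrt(70) / 35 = 2.87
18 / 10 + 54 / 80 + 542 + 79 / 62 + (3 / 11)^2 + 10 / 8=547.07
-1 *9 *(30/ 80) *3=-81/ 8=-10.12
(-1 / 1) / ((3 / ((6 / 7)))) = -0.29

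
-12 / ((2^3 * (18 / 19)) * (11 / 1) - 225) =76 / 897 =0.08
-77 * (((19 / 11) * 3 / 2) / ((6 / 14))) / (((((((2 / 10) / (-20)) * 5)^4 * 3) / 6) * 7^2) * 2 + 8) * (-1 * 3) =174.56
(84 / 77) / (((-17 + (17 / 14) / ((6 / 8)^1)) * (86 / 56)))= -7056 / 152779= -0.05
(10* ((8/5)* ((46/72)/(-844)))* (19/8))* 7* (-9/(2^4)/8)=3059/216064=0.01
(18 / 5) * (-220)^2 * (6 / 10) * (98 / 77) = 133056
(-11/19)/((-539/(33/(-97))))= -33/90307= -0.00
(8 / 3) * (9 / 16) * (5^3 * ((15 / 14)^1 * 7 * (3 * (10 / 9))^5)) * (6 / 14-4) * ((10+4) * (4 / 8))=-390625000 / 27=-14467592.59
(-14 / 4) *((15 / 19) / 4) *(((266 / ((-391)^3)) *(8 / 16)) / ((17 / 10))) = 3675 / 4064800028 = 0.00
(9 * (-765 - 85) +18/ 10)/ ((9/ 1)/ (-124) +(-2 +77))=-1580628/ 15485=-102.07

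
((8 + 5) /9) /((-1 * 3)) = -13 /27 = -0.48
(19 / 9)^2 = 361 / 81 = 4.46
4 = 4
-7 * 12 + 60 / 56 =-1161 / 14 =-82.93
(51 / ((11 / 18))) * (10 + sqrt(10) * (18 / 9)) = 1836 * sqrt(10) / 11 + 9180 / 11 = 1362.36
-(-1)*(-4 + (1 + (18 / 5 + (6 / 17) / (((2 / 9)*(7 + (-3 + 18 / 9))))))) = 147 / 170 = 0.86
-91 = -91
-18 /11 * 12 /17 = -216 /187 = -1.16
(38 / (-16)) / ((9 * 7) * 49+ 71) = -19 / 25264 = -0.00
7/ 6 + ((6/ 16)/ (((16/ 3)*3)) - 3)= -1.81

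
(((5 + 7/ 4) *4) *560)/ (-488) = -30.98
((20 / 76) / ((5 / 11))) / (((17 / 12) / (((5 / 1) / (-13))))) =-660 / 4199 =-0.16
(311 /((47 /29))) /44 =9019 /2068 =4.36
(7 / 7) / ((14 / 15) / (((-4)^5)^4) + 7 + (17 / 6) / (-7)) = 19241453486080 / 126901967039163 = 0.15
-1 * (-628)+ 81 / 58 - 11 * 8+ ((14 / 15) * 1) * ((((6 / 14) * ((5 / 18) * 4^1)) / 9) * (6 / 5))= 4239599 / 7830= 541.46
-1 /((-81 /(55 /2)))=55 /162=0.34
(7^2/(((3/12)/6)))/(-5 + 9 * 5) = 29.40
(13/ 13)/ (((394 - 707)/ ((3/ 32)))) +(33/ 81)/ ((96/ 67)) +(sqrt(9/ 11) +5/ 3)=3 * sqrt(11)/ 11 +791299/ 405648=2.86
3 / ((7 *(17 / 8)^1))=24 / 119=0.20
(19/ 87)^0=1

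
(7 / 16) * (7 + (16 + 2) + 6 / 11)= 1967 / 176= 11.18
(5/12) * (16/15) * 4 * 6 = 10.67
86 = 86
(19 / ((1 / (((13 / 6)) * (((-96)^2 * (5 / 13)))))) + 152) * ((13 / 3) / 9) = 1898936 / 27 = 70330.96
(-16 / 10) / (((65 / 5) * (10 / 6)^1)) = -24 / 325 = -0.07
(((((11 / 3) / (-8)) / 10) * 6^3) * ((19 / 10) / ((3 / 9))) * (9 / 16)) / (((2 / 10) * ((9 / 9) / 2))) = -50787 / 160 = -317.42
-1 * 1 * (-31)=31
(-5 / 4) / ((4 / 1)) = -5 / 16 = -0.31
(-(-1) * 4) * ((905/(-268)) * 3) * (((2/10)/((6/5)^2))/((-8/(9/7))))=13575/15008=0.90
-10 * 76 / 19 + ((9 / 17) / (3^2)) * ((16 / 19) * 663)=-136 / 19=-7.16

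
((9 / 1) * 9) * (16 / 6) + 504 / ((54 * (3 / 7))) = 2140 / 9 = 237.78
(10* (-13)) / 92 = -65 / 46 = -1.41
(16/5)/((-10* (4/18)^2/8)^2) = 104976/125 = 839.81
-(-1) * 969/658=969/658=1.47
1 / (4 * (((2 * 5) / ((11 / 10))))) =11 / 400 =0.03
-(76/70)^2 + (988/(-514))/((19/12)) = -753308/314825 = -2.39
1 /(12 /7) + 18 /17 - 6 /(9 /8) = -251 /68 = -3.69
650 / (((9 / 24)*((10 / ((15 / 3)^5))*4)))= 406250 / 3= 135416.67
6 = 6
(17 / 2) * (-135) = -2295 / 2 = -1147.50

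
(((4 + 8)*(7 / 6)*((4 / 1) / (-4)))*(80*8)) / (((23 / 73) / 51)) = -33358080 / 23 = -1450351.30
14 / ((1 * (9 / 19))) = 266 / 9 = 29.56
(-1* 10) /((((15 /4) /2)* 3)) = -16 /9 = -1.78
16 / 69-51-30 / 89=-313837 / 6141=-51.11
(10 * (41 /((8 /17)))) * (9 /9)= 3485 /4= 871.25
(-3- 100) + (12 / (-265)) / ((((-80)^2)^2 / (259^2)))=-279501001243 / 2713600000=-103.00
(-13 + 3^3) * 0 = 0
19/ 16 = 1.19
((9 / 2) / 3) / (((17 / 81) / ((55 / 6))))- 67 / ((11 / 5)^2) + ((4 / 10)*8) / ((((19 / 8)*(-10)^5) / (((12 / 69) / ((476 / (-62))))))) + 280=130437433010657 / 393272687500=331.67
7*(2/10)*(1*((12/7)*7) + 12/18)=266/15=17.73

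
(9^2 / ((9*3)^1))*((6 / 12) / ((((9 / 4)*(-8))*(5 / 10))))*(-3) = 1 / 2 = 0.50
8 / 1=8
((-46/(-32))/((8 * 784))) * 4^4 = 0.06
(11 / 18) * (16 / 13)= 88 / 117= 0.75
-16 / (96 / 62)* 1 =-31 / 3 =-10.33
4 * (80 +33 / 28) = 2273 / 7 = 324.71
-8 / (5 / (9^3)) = -5832 / 5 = -1166.40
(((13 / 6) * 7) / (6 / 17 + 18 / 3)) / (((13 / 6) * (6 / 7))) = 833 / 648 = 1.29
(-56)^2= 3136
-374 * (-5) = 1870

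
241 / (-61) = -241 / 61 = -3.95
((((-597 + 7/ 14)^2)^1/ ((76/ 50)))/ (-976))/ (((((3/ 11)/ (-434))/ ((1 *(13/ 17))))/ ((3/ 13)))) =67353.63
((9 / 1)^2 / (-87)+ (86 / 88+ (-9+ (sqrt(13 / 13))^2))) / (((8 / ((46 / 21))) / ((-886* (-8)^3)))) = -2206040768 / 2233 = -987926.90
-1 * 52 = -52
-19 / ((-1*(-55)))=-19 / 55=-0.35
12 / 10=6 / 5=1.20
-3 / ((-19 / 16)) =2.53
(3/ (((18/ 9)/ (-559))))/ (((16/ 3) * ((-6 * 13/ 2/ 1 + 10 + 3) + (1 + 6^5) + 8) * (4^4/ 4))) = -0.00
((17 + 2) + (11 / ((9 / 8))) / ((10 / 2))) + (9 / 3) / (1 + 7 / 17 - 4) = 19.80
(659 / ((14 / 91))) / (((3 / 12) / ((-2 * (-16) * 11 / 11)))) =548288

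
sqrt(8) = 2 * sqrt(2) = 2.83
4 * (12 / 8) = 6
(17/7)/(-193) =-17/1351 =-0.01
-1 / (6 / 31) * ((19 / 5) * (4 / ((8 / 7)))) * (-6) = 4123 / 10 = 412.30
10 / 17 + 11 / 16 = 347 / 272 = 1.28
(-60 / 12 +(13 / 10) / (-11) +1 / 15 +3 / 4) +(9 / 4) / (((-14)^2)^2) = -109061539 / 25354560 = -4.30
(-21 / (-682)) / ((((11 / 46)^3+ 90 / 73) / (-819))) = -61103988036 / 3020374423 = -20.23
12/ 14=6/ 7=0.86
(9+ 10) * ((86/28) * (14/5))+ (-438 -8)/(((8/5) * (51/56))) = -36383/255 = -142.68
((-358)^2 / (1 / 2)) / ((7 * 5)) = 256328 / 35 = 7323.66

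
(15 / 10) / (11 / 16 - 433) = -24 / 6917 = -0.00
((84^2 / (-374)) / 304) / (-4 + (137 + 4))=-441 / 973522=-0.00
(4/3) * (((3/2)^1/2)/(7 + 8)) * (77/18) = 77/270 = 0.29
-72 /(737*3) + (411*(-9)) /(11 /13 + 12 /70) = -1240415277 /341231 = -3635.12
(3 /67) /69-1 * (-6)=9247 /1541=6.00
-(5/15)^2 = -1/9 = -0.11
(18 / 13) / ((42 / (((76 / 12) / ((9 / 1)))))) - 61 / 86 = -48325 / 70434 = -0.69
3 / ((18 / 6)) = 1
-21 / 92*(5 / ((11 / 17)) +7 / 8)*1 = -1.96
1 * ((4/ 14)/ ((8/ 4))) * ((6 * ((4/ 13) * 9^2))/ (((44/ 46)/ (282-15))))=5969052/ 1001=5963.09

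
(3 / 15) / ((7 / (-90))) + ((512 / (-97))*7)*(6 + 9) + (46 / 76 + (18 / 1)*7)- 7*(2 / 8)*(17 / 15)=-432.18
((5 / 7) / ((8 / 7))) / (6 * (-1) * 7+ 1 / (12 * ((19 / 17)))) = -285 / 19118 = -0.01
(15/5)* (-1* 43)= -129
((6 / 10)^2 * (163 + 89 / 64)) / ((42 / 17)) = 76653 / 3200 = 23.95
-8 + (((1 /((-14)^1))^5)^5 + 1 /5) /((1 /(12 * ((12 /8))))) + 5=67498193708772559671772839891 /112496989514620932786288066560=0.60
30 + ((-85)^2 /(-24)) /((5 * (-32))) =24485 /768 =31.88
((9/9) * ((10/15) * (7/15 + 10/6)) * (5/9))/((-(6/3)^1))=-32/81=-0.40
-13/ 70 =-0.19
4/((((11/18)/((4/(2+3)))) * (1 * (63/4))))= 128/385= 0.33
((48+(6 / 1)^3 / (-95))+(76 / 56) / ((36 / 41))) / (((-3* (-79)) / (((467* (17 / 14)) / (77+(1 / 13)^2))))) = 3036757917271 / 2067480041760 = 1.47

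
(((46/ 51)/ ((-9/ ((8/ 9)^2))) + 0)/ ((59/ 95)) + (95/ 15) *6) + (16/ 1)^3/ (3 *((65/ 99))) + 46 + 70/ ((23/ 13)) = 7224281226634/ 3279373695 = 2202.95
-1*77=-77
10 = 10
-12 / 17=-0.71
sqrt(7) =2.65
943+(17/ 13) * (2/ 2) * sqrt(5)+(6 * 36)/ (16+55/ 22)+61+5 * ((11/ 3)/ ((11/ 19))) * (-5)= 17 * sqrt(5)/ 13+95165/ 111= 860.27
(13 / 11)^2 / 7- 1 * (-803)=680310 / 847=803.20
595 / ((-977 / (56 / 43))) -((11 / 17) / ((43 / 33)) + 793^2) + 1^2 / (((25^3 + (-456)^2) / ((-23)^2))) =-100404978605377171 / 159664359907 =-628850.29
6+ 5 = 11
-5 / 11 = -0.45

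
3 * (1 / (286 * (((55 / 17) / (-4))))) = -102 / 7865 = -0.01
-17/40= -0.42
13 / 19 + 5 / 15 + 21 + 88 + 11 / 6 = 12751 / 114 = 111.85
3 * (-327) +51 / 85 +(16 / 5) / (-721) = -3534358 / 3605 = -980.40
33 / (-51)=-11 / 17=-0.65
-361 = -361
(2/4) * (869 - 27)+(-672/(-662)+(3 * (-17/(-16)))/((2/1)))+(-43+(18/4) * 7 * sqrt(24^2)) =12038961/10592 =1136.61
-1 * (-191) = 191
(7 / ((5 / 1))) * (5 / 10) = 7 / 10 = 0.70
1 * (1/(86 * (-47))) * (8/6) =-2/6063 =-0.00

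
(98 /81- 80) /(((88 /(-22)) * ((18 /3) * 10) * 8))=3191 /77760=0.04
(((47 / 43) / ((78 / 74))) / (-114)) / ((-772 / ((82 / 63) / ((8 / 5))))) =356495 / 37192532832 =0.00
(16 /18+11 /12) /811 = 65 /29196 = 0.00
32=32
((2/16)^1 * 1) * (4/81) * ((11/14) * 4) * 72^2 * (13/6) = 4576/21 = 217.90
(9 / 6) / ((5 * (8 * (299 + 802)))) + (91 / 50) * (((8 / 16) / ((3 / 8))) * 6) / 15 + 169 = 374275483 / 2202000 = 169.97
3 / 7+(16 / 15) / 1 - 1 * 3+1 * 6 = 472 / 105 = 4.50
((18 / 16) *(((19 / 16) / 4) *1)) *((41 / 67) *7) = 49077 / 34304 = 1.43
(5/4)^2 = 25/16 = 1.56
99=99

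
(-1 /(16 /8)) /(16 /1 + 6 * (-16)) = 1 /160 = 0.01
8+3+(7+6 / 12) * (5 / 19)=493 / 38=12.97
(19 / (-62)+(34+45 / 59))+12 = 169937 / 3658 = 46.46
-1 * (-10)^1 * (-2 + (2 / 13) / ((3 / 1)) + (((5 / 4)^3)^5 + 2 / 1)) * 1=5961665152615 / 20937965568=284.73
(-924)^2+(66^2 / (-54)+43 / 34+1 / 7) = 609539473 / 714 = 853696.74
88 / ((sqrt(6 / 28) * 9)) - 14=-14 +88 * sqrt(42) / 27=7.12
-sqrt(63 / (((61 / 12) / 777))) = -126*sqrt(2257) / 61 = -98.13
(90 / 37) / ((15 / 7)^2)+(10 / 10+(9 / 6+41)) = 16291 / 370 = 44.03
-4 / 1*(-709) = 2836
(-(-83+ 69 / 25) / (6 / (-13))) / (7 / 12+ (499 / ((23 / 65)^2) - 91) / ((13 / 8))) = -0.07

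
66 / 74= 33 / 37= 0.89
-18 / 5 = -3.60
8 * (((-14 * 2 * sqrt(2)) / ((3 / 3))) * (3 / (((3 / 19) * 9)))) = -668.77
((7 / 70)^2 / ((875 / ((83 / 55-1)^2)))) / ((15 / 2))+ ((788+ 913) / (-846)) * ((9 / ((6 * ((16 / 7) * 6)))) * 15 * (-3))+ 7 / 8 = 10.77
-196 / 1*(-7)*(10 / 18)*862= 5913320 / 9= 657035.56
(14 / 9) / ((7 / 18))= 4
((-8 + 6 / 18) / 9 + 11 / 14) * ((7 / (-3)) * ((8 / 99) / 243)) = 100 / 1948617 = 0.00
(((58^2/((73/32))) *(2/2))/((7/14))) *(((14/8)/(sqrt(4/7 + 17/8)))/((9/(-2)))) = -1507072 *sqrt(2114)/99207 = -698.46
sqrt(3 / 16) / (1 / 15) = 6.50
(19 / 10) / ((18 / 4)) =19 / 45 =0.42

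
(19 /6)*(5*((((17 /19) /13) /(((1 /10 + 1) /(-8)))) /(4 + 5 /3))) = -200 /143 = -1.40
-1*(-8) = 8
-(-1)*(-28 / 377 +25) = 9397 / 377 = 24.93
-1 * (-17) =17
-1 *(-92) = 92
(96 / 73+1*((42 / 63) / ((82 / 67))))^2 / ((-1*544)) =-278856601 / 43858607904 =-0.01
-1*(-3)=3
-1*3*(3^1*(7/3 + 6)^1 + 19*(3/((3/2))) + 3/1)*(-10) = 1980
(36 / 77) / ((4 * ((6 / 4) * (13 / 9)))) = 54 / 1001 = 0.05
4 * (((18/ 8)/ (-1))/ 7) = -1.29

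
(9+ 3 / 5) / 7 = 48 / 35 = 1.37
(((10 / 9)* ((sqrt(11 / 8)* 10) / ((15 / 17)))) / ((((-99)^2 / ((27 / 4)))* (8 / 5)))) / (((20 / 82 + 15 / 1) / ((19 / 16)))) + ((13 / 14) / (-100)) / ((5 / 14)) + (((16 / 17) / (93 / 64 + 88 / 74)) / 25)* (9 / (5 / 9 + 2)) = 13243* sqrt(22) / 125452800 + 29574229 / 1223243500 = 0.02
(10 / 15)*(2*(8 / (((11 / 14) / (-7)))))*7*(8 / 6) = -87808 / 99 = -886.95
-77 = -77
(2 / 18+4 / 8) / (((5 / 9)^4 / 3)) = 24057 / 1250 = 19.25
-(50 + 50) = -100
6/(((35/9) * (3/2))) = 36/35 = 1.03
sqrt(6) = 2.45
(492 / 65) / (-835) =-492 / 54275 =-0.01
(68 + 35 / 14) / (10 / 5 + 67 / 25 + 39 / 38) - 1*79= -120428 / 1807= -66.65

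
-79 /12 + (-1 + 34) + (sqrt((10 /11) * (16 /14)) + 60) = 4 * sqrt(385) /77 + 1037 /12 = 87.44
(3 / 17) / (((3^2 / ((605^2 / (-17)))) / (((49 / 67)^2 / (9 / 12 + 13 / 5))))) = -17576520500 / 260761521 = -67.40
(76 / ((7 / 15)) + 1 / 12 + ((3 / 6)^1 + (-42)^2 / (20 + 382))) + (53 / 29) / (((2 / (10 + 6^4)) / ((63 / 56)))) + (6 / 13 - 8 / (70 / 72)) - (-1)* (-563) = 19937123117 / 21217560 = 939.65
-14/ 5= -2.80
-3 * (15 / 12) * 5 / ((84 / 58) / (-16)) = 1450 / 7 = 207.14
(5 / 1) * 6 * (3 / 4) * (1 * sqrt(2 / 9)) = 15 * sqrt(2) / 2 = 10.61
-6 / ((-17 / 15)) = 90 / 17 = 5.29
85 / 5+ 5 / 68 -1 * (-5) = 1501 / 68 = 22.07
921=921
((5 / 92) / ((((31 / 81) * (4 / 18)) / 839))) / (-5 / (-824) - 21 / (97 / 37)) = -30554026605 / 456151019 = -66.98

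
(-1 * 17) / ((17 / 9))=-9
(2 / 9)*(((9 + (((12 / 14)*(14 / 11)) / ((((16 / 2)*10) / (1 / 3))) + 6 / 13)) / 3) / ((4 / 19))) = 514387 / 154440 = 3.33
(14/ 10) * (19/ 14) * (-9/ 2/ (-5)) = 171/ 100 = 1.71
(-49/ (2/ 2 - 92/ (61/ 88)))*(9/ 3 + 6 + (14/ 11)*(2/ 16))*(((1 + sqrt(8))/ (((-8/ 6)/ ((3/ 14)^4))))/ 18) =-663741*sqrt(2)/ 1108701440 - 663741/ 2217402880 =-0.00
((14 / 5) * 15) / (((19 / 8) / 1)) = 336 / 19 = 17.68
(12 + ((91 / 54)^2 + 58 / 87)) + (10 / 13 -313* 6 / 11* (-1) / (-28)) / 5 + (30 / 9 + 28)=668055439 / 14594580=45.77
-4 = -4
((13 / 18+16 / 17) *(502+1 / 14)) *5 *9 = 17888805 / 476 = 37581.52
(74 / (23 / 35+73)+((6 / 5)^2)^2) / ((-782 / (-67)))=166154573 / 629998750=0.26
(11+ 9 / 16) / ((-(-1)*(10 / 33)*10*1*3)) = 407 / 320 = 1.27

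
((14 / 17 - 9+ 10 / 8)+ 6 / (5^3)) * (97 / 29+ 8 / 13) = -87291231 / 3204500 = -27.24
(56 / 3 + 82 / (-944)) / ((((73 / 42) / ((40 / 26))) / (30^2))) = 828733500 / 55991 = 14801.19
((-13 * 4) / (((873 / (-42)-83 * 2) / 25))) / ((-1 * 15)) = -728 / 1569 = -0.46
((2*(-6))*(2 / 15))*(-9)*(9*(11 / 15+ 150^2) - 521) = 72714816 / 25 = 2908592.64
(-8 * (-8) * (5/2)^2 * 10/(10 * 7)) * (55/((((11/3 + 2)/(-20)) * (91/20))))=-26400000/10829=-2437.90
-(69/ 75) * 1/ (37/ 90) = -414/ 185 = -2.24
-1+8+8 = 15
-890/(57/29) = -25810/57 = -452.81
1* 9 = 9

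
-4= -4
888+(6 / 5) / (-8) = 17757 / 20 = 887.85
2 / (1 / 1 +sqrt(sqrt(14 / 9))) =2 / (1 +14^(1 / 4) *sqrt(3) / 3) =0.94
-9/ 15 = -3/ 5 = -0.60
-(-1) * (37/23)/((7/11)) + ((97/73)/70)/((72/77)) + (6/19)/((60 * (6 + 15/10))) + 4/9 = 2406407509/803905200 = 2.99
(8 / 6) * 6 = 8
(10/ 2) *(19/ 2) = 95/ 2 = 47.50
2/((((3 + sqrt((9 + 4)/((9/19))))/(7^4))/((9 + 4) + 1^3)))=-907578/83 + 100842 *sqrt(247)/83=8159.98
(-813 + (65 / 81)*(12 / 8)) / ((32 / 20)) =-219185 / 432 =-507.37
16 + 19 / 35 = 579 / 35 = 16.54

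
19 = 19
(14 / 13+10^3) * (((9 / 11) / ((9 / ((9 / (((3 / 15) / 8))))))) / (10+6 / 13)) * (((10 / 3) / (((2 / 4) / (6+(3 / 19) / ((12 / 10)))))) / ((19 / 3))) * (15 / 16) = 5116942125 / 270028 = 18949.67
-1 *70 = -70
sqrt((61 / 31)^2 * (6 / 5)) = 61 * sqrt(30) / 155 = 2.16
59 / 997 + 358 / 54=180056 / 26919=6.69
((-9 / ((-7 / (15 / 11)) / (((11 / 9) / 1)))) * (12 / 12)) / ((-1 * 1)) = -15 / 7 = -2.14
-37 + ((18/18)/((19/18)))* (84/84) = -685/19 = -36.05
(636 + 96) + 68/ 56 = 10265/ 14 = 733.21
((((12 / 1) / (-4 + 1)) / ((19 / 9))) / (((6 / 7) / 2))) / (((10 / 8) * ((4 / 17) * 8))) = -357 / 190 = -1.88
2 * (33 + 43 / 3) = 284 / 3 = 94.67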